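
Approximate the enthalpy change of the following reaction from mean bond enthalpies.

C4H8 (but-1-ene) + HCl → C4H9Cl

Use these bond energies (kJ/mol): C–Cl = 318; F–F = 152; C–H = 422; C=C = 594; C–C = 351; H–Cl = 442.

Bonds broken (reactants):
  C–C: 2 × 351 = 702
  C–H: 8 × 422 = 3376
  C=C: 1 × 594 = 594
  H–Cl: 1 × 442 = 442
  Σ(broken) = 5114 kJ
Bonds formed (products):
  C–C: 3 × 351 = 1053
  C–Cl: 1 × 318 = 318
  C–H: 9 × 422 = 3798
  Σ(formed) = 5169 kJ
ΔH = Σ(broken) − Σ(formed) = 5114 − 5169 = −55 kJ

ΔH ≈ −55 kJ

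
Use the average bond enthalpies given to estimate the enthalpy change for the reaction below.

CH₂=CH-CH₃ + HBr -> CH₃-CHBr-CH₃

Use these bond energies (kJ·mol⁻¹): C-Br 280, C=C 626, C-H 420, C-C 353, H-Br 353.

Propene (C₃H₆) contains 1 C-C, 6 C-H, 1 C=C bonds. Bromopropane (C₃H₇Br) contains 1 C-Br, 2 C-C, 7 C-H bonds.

Bonds broken (reactants):
  C-C: 1 × 353 = 353
  C-H: 6 × 420 = 2520
  C=C: 1 × 626 = 626
  H-Br: 1 × 353 = 353
  Σ(broken) = 3852 kJ
Bonds formed (products):
  C-Br: 1 × 280 = 280
  C-C: 2 × 353 = 706
  C-H: 7 × 420 = 2940
  Σ(formed) = 3926 kJ
ΔH = Σ(broken) − Σ(formed) = 3852 − 3926 = −74 kJ

ΔH ≈ −74 kJ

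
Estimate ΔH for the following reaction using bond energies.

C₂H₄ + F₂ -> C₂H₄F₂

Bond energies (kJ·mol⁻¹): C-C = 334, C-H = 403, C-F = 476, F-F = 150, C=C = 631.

ΔH ≈ −505 kJ

Bonds broken (reactants):
  C-H: 4 × 403 = 1612
  C=C: 1 × 631 = 631
  F-F: 1 × 150 = 150
  Σ(broken) = 2393 kJ
Bonds formed (products):
  C-C: 1 × 334 = 334
  C-F: 2 × 476 = 952
  C-H: 4 × 403 = 1612
  Σ(formed) = 2898 kJ
ΔH = Σ(broken) − Σ(formed) = 2393 − 2898 = −505 kJ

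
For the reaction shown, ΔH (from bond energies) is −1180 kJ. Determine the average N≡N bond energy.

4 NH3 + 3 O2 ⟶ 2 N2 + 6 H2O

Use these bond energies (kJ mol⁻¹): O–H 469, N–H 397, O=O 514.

D(N≡N) ≈ 929 kJ/mol

Let D be the N≡N bond energy.
Σ(broken) = 12×397 + 3×514 = 6306
Σ(formed) = 2×D + 12×469 = 5628 + 2D
ΔH = Σ(broken) − Σ(formed) = (6306) − (5628 + 2D) = +678 − 2D
Setting this equal to −1180 kJ gives 2D = 1858, so D = 929 kJ/mol.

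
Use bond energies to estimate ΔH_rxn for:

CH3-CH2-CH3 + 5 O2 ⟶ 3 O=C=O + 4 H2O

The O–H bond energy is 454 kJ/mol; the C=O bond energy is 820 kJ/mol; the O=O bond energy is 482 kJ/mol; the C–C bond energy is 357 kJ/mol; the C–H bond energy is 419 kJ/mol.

Bonds broken (reactants):
  C–C: 2 × 357 = 714
  C–H: 8 × 419 = 3352
  O=O: 5 × 482 = 2410
  Σ(broken) = 6476 kJ
Bonds formed (products):
  C=O: 6 × 820 = 4920
  O–H: 8 × 454 = 3632
  Σ(formed) = 8552 kJ
ΔH = Σ(broken) − Σ(formed) = 6476 − 8552 = −2076 kJ

ΔH ≈ −2076 kJ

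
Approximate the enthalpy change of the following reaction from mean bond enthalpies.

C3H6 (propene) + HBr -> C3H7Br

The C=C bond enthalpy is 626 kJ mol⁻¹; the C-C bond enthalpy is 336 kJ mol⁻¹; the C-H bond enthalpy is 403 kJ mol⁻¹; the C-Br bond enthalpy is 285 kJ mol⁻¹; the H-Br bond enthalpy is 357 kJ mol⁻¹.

Bonds broken (reactants):
  C-C: 1 × 336 = 336
  C-H: 6 × 403 = 2418
  C=C: 1 × 626 = 626
  H-Br: 1 × 357 = 357
  Σ(broken) = 3737 kJ
Bonds formed (products):
  C-Br: 1 × 285 = 285
  C-C: 2 × 336 = 672
  C-H: 7 × 403 = 2821
  Σ(formed) = 3778 kJ
ΔH = Σ(broken) − Σ(formed) = 3737 − 3778 = −41 kJ

ΔH ≈ −41 kJ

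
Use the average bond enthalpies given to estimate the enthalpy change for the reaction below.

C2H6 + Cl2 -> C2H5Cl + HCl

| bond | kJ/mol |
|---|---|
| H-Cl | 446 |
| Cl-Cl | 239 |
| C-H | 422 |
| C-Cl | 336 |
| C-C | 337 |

ΔH ≈ −121 kJ

Bonds broken (reactants):
  C-C: 1 × 337 = 337
  C-H: 6 × 422 = 2532
  Cl-Cl: 1 × 239 = 239
  Σ(broken) = 3108 kJ
Bonds formed (products):
  C-C: 1 × 337 = 337
  C-Cl: 1 × 336 = 336
  C-H: 5 × 422 = 2110
  H-Cl: 1 × 446 = 446
  Σ(formed) = 3229 kJ
ΔH = Σ(broken) − Σ(formed) = 3108 − 3229 = −121 kJ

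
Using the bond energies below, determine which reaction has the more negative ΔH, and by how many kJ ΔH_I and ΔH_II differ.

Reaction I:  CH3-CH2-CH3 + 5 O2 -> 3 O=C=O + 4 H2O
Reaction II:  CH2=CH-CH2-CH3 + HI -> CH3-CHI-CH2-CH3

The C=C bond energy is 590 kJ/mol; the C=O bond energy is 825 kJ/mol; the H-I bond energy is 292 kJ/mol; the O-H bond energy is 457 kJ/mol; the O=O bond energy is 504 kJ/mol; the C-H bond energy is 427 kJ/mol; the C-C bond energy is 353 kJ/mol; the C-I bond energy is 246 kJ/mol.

Reaction I, by 1820 kJ

Reaction I:
  Bonds broken (reactants):
    C-C: 2 × 353 = 706
    C-H: 8 × 427 = 3416
    O=O: 5 × 504 = 2520
    Σ(broken) = 6642 kJ
  Bonds formed (products):
    C=O: 6 × 825 = 4950
    O-H: 8 × 457 = 3656
    Σ(formed) = 8606 kJ
  ΔH_I = 6642 − 8606 = −1964 kJ
Reaction II:
  Bonds broken (reactants):
    C-C: 2 × 353 = 706
    C-H: 8 × 427 = 3416
    C=C: 1 × 590 = 590
    H-I: 1 × 292 = 292
    Σ(broken) = 5004 kJ
  Bonds formed (products):
    C-C: 3 × 353 = 1059
    C-H: 9 × 427 = 3843
    C-I: 1 × 246 = 246
    Σ(formed) = 5148 kJ
  ΔH_II = 5004 − 5148 = −144 kJ
ΔH_I − ΔH_II = −1820 kJ, so reaction I has the more negative ΔH; |ΔH_I − ΔH_II| = 1820 kJ.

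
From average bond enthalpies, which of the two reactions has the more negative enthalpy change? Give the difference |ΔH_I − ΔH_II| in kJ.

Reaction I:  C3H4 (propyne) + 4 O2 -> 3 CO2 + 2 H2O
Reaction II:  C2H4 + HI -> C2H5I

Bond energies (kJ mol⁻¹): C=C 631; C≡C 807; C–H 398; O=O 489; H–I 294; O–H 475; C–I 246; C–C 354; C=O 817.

Reaction I:
  Bonds broken (reactants):
    C≡C: 1 × 807 = 807
    C–C: 1 × 354 = 354
    C–H: 4 × 398 = 1592
    O=O: 4 × 489 = 1956
    Σ(broken) = 4709 kJ
  Bonds formed (products):
    C=O: 6 × 817 = 4902
    O–H: 4 × 475 = 1900
    Σ(formed) = 6802 kJ
  ΔH_I = 4709 − 6802 = −2093 kJ
Reaction II:
  Bonds broken (reactants):
    C–H: 4 × 398 = 1592
    C=C: 1 × 631 = 631
    H–I: 1 × 294 = 294
    Σ(broken) = 2517 kJ
  Bonds formed (products):
    C–C: 1 × 354 = 354
    C–H: 5 × 398 = 1990
    C–I: 1 × 246 = 246
    Σ(formed) = 2590 kJ
  ΔH_II = 2517 − 2590 = −73 kJ
ΔH_I − ΔH_II = −2020 kJ, so reaction I has the more negative ΔH; |ΔH_I − ΔH_II| = 2020 kJ.

Reaction I, by 2020 kJ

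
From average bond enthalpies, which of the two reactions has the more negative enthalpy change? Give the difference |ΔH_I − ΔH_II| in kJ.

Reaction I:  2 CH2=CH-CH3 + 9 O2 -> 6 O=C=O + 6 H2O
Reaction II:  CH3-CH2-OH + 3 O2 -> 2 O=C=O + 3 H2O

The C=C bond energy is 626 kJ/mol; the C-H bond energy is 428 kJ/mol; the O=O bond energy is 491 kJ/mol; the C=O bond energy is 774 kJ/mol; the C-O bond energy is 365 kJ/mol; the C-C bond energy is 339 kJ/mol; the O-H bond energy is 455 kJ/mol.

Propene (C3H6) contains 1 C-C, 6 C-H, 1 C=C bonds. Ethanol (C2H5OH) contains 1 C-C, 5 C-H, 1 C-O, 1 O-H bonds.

Reaction I:
  Bonds broken (reactants):
    C-C: 2 × 339 = 678
    C-H: 12 × 428 = 5136
    C=C: 2 × 626 = 1252
    O=O: 9 × 491 = 4419
    Σ(broken) = 11485 kJ
  Bonds formed (products):
    C=O: 12 × 774 = 9288
    O-H: 12 × 455 = 5460
    Σ(formed) = 14748 kJ
  ΔH_I = 11485 − 14748 = −3263 kJ
Reaction II:
  Bonds broken (reactants):
    C-C: 1 × 339 = 339
    C-H: 5 × 428 = 2140
    C-O: 1 × 365 = 365
    O-H: 1 × 455 = 455
    O=O: 3 × 491 = 1473
    Σ(broken) = 4772 kJ
  Bonds formed (products):
    C=O: 4 × 774 = 3096
    O-H: 6 × 455 = 2730
    Σ(formed) = 5826 kJ
  ΔH_II = 4772 − 5826 = −1054 kJ
ΔH_I − ΔH_II = −2209 kJ, so reaction I has the more negative ΔH; |ΔH_I − ΔH_II| = 2209 kJ.

Reaction I, by 2209 kJ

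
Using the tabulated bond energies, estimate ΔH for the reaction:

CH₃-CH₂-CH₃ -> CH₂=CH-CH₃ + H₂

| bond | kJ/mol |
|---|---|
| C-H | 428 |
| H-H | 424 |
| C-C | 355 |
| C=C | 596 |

Bonds broken (reactants):
  C-C: 2 × 355 = 710
  C-H: 8 × 428 = 3424
  Σ(broken) = 4134 kJ
Bonds formed (products):
  C-C: 1 × 355 = 355
  C-H: 6 × 428 = 2568
  C=C: 1 × 596 = 596
  H-H: 1 × 424 = 424
  Σ(formed) = 3943 kJ
ΔH = Σ(broken) − Σ(formed) = 4134 − 3943 = +191 kJ

ΔH ≈ +191 kJ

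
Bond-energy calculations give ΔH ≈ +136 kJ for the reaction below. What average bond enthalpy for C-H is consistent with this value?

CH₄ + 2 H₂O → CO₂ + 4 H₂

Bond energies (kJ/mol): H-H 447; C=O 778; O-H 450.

D(C-H) ≈ 420 kJ/mol

Let D be the C-H bond energy.
Σ(broken) = 4×D + 4×450 = 1800 + 4D
Σ(formed) = 2×778 + 4×447 = 3344
ΔH = Σ(broken) − Σ(formed) = (1800 + 4D) − (3344) = −1544 + 4D
Setting this equal to +136 kJ gives 4D = 1680, so D = 420 kJ/mol.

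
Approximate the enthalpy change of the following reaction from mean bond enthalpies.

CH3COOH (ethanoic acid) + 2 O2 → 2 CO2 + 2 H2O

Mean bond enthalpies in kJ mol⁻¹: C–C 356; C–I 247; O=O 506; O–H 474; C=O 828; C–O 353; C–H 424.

ΔH ≈ −913 kJ

Bonds broken (reactants):
  C–C: 1 × 356 = 356
  C–H: 3 × 424 = 1272
  C–O: 1 × 353 = 353
  C=O: 1 × 828 = 828
  O–H: 1 × 474 = 474
  O=O: 2 × 506 = 1012
  Σ(broken) = 4295 kJ
Bonds formed (products):
  C=O: 4 × 828 = 3312
  O–H: 4 × 474 = 1896
  Σ(formed) = 5208 kJ
ΔH = Σ(broken) − Σ(formed) = 4295 − 5208 = −913 kJ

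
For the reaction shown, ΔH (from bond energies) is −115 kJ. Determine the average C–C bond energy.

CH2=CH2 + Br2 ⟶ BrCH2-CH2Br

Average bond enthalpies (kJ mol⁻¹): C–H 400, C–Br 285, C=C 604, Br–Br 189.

Let D be the C–C bond energy.
Σ(broken) = 1×189 + 4×400 + 1×604 = 2393
Σ(formed) = 2×285 + 1×D + 4×400 = 2170 + D
ΔH = Σ(broken) − Σ(formed) = (2393) − (2170 + D) = +223 − D
Setting this equal to −115 kJ gives D = 338 kJ/mol.

D(C–C) ≈ 338 kJ/mol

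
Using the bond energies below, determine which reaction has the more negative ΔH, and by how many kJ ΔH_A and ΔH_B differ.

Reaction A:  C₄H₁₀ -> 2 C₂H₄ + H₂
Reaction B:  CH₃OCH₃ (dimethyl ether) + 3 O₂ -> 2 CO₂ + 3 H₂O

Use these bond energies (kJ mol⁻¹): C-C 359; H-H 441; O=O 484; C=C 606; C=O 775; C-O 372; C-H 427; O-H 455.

Reaction B, by 1350 kJ

Reaction A:
  Bonds broken (reactants):
    C-C: 3 × 359 = 1077
    C-H: 10 × 427 = 4270
    Σ(broken) = 5347 kJ
  Bonds formed (products):
    C-H: 8 × 427 = 3416
    C=C: 2 × 606 = 1212
    H-H: 1 × 441 = 441
    Σ(formed) = 5069 kJ
  ΔH_A = 5347 − 5069 = +278 kJ
Reaction B:
  Bonds broken (reactants):
    C-H: 6 × 427 = 2562
    C-O: 2 × 372 = 744
    O=O: 3 × 484 = 1452
    Σ(broken) = 4758 kJ
  Bonds formed (products):
    C=O: 4 × 775 = 3100
    O-H: 6 × 455 = 2730
    Σ(formed) = 5830 kJ
  ΔH_B = 4758 − 5830 = −1072 kJ
ΔH_A − ΔH_B = +1350 kJ, so reaction B has the more negative ΔH; |ΔH_A − ΔH_B| = 1350 kJ.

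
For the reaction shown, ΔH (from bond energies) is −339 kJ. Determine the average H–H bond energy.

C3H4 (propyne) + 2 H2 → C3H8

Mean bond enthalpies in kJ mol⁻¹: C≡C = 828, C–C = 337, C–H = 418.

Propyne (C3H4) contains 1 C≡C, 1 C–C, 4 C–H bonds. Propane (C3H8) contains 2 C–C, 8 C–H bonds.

D(H–H) ≈ 421 kJ/mol

Let D be the H–H bond energy.
Σ(broken) = 1×828 + 1×337 + 4×418 + 2×D = 2837 + 2D
Σ(formed) = 2×337 + 8×418 = 4018
ΔH = Σ(broken) − Σ(formed) = (2837 + 2D) − (4018) = −1181 + 2D
Setting this equal to −339 kJ gives 2D = 842, so D = 421 kJ/mol.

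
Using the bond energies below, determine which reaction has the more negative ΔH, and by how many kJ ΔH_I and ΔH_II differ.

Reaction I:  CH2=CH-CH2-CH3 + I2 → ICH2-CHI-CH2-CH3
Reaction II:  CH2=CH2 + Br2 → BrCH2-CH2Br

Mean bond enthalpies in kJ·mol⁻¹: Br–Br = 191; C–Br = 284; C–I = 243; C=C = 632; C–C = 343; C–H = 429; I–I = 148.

Reaction I:
  Bonds broken (reactants):
    C–C: 2 × 343 = 686
    C–H: 8 × 429 = 3432
    C=C: 1 × 632 = 632
    I–I: 1 × 148 = 148
    Σ(broken) = 4898 kJ
  Bonds formed (products):
    C–C: 3 × 343 = 1029
    C–H: 8 × 429 = 3432
    C–I: 2 × 243 = 486
    Σ(formed) = 4947 kJ
  ΔH_I = 4898 − 4947 = −49 kJ
Reaction II:
  Bonds broken (reactants):
    Br–Br: 1 × 191 = 191
    C–H: 4 × 429 = 1716
    C=C: 1 × 632 = 632
    Σ(broken) = 2539 kJ
  Bonds formed (products):
    C–Br: 2 × 284 = 568
    C–C: 1 × 343 = 343
    C–H: 4 × 429 = 1716
    Σ(formed) = 2627 kJ
  ΔH_II = 2539 − 2627 = −88 kJ
ΔH_I − ΔH_II = +39 kJ, so reaction II has the more negative ΔH; |ΔH_I − ΔH_II| = 39 kJ.

Reaction II, by 39 kJ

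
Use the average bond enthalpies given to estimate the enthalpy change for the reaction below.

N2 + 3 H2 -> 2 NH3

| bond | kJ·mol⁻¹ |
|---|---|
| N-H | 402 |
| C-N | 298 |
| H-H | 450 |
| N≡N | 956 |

Bonds broken (reactants):
  H-H: 3 × 450 = 1350
  N≡N: 1 × 956 = 956
  Σ(broken) = 2306 kJ
Bonds formed (products):
  N-H: 6 × 402 = 2412
  Σ(formed) = 2412 kJ
ΔH = Σ(broken) − Σ(formed) = 2306 − 2412 = −106 kJ

ΔH ≈ −106 kJ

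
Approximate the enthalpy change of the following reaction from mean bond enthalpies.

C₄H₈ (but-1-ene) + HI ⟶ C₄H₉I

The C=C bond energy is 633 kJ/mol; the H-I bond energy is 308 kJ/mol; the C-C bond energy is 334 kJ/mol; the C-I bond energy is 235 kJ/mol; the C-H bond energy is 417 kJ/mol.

ΔH ≈ −45 kJ

Bonds broken (reactants):
  C-C: 2 × 334 = 668
  C-H: 8 × 417 = 3336
  C=C: 1 × 633 = 633
  H-I: 1 × 308 = 308
  Σ(broken) = 4945 kJ
Bonds formed (products):
  C-C: 3 × 334 = 1002
  C-H: 9 × 417 = 3753
  C-I: 1 × 235 = 235
  Σ(formed) = 4990 kJ
ΔH = Σ(broken) − Σ(formed) = 4945 − 4990 = −45 kJ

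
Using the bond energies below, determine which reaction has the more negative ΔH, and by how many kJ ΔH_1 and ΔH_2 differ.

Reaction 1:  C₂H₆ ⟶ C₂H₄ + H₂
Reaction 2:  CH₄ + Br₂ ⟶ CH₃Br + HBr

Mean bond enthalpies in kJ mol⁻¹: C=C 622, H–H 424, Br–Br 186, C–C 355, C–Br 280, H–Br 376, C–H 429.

Reaction 1:
  Bonds broken (reactants):
    C–C: 1 × 355 = 355
    C–H: 6 × 429 = 2574
    Σ(broken) = 2929 kJ
  Bonds formed (products):
    C–H: 4 × 429 = 1716
    C=C: 1 × 622 = 622
    H–H: 1 × 424 = 424
    Σ(formed) = 2762 kJ
  ΔH_1 = 2929 − 2762 = +167 kJ
Reaction 2:
  Bonds broken (reactants):
    Br–Br: 1 × 186 = 186
    C–H: 4 × 429 = 1716
    Σ(broken) = 1902 kJ
  Bonds formed (products):
    C–Br: 1 × 280 = 280
    C–H: 3 × 429 = 1287
    H–Br: 1 × 376 = 376
    Σ(formed) = 1943 kJ
  ΔH_2 = 1902 − 1943 = −41 kJ
ΔH_1 − ΔH_2 = +208 kJ, so reaction 2 has the more negative ΔH; |ΔH_1 − ΔH_2| = 208 kJ.

Reaction 2, by 208 kJ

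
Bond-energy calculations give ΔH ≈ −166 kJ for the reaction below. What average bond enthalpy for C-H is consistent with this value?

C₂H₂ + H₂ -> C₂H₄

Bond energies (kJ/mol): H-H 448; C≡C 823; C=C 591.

Let D be the C-H bond energy.
Σ(broken) = 1×823 + 2×D + 1×448 = 1271 + 2D
Σ(formed) = 4×D + 1×591 = 591 + 4D
ΔH = Σ(broken) − Σ(formed) = (1271 + 2D) − (591 + 4D) = +680 − 2D
Setting this equal to −166 kJ gives 2D = 846, so D = 423 kJ/mol.

D(C-H) ≈ 423 kJ/mol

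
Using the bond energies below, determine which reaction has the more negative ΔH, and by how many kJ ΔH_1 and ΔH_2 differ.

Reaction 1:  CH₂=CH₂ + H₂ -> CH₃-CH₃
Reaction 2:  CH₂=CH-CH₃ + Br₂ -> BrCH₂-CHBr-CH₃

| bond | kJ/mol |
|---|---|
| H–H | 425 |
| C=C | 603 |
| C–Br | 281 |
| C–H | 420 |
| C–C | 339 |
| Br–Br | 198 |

Reaction 1:
  Bonds broken (reactants):
    C–H: 4 × 420 = 1680
    C=C: 1 × 603 = 603
    H–H: 1 × 425 = 425
    Σ(broken) = 2708 kJ
  Bonds formed (products):
    C–C: 1 × 339 = 339
    C–H: 6 × 420 = 2520
    Σ(formed) = 2859 kJ
  ΔH_1 = 2708 − 2859 = −151 kJ
Reaction 2:
  Bonds broken (reactants):
    Br–Br: 1 × 198 = 198
    C–C: 1 × 339 = 339
    C–H: 6 × 420 = 2520
    C=C: 1 × 603 = 603
    Σ(broken) = 3660 kJ
  Bonds formed (products):
    C–Br: 2 × 281 = 562
    C–C: 2 × 339 = 678
    C–H: 6 × 420 = 2520
    Σ(formed) = 3760 kJ
  ΔH_2 = 3660 − 3760 = −100 kJ
ΔH_1 − ΔH_2 = −51 kJ, so reaction 1 has the more negative ΔH; |ΔH_1 − ΔH_2| = 51 kJ.

Reaction 1, by 51 kJ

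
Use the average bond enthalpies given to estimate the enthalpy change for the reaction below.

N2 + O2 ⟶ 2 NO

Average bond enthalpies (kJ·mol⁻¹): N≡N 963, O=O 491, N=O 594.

ΔH ≈ +266 kJ

Bonds broken (reactants):
  N≡N: 1 × 963 = 963
  O=O: 1 × 491 = 491
  Σ(broken) = 1454 kJ
Bonds formed (products):
  N=O: 2 × 594 = 1188
  Σ(formed) = 1188 kJ
ΔH = Σ(broken) − Σ(formed) = 1454 − 1188 = +266 kJ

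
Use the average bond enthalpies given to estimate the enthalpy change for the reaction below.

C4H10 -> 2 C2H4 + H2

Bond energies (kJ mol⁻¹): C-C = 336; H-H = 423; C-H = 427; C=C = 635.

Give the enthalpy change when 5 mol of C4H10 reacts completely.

Bonds broken (reactants):
  C-C: 3 × 336 = 1008
  C-H: 10 × 427 = 4270
  Σ(broken) = 5278 kJ
Bonds formed (products):
  C-H: 8 × 427 = 3416
  C=C: 2 × 635 = 1270
  H-H: 1 × 423 = 423
  Σ(formed) = 5109 kJ
ΔH = Σ(broken) − Σ(formed) = 5278 − 5109 = +169 kJ
For 5× the reaction as written: 5 × (+169) = +845 kJ

ΔH = +845 kJ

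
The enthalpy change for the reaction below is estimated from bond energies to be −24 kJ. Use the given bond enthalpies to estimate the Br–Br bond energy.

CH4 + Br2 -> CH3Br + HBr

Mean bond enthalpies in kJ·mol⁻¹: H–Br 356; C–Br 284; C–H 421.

Let D be the Br–Br bond energy.
Σ(broken) = 1×D + 4×421 = 1684 + D
Σ(formed) = 1×284 + 3×421 + 1×356 = 1903
ΔH = Σ(broken) − Σ(formed) = (1684 + D) − (1903) = −219 + D
Setting this equal to −24 kJ gives D = 195 kJ/mol.

D(Br–Br) ≈ 195 kJ/mol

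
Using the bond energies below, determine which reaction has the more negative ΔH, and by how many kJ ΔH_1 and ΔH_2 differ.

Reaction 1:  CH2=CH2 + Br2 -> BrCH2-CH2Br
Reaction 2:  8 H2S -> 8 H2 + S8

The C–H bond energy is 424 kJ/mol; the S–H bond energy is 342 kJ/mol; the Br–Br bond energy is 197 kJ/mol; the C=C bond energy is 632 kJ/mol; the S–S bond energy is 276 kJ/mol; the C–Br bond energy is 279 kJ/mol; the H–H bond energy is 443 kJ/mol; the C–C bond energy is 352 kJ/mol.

Reaction 1:
  Bonds broken (reactants):
    Br–Br: 1 × 197 = 197
    C–H: 4 × 424 = 1696
    C=C: 1 × 632 = 632
    Σ(broken) = 2525 kJ
  Bonds formed (products):
    C–Br: 2 × 279 = 558
    C–C: 1 × 352 = 352
    C–H: 4 × 424 = 1696
    Σ(formed) = 2606 kJ
  ΔH_1 = 2525 − 2606 = −81 kJ
Reaction 2:
  Bonds broken (reactants):
    S–H: 16 × 342 = 5472
    Σ(broken) = 5472 kJ
  Bonds formed (products):
    H–H: 8 × 443 = 3544
    S–S: 8 × 276 = 2208
    Σ(formed) = 5752 kJ
  ΔH_2 = 5472 − 5752 = −280 kJ
ΔH_1 − ΔH_2 = +199 kJ, so reaction 2 has the more negative ΔH; |ΔH_1 − ΔH_2| = 199 kJ.

Reaction 2, by 199 kJ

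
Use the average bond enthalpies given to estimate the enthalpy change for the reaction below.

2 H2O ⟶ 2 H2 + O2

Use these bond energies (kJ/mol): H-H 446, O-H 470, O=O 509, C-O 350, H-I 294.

Bonds broken (reactants):
  O-H: 4 × 470 = 1880
  Σ(broken) = 1880 kJ
Bonds formed (products):
  H-H: 2 × 446 = 892
  O=O: 1 × 509 = 509
  Σ(formed) = 1401 kJ
ΔH = Σ(broken) − Σ(formed) = 1880 − 1401 = +479 kJ

ΔH ≈ +479 kJ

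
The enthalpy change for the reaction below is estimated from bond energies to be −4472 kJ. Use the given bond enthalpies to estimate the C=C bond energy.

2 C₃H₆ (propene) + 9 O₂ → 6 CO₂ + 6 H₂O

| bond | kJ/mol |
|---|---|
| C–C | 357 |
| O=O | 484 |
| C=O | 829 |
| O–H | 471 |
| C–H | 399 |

D(C=C) ≈ 635 kJ/mol

Let D be the C=C bond energy.
Σ(broken) = 2×357 + 12×399 + 2×D + 9×484 = 9858 + 2D
Σ(formed) = 12×829 + 12×471 = 15600
ΔH = Σ(broken) − Σ(formed) = (9858 + 2D) − (15600) = −5742 + 2D
Setting this equal to −4472 kJ gives 2D = 1270, so D = 635 kJ/mol.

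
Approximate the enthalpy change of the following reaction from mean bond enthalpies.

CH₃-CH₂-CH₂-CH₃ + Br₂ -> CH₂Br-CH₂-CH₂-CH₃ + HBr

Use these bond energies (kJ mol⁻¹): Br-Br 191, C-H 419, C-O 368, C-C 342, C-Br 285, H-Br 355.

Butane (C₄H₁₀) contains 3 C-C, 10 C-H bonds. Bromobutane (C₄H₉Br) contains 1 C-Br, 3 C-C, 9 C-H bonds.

Bonds broken (reactants):
  Br-Br: 1 × 191 = 191
  C-C: 3 × 342 = 1026
  C-H: 10 × 419 = 4190
  Σ(broken) = 5407 kJ
Bonds formed (products):
  C-Br: 1 × 285 = 285
  C-C: 3 × 342 = 1026
  C-H: 9 × 419 = 3771
  H-Br: 1 × 355 = 355
  Σ(formed) = 5437 kJ
ΔH = Σ(broken) − Σ(formed) = 5407 − 5437 = −30 kJ

ΔH ≈ −30 kJ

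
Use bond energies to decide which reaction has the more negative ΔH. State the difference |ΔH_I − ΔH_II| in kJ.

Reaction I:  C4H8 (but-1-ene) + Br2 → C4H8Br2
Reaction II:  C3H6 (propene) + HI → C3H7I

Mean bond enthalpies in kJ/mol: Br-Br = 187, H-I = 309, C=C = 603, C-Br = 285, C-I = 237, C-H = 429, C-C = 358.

Reaction I, by 26 kJ

Reaction I:
  Bonds broken (reactants):
    Br-Br: 1 × 187 = 187
    C-C: 2 × 358 = 716
    C-H: 8 × 429 = 3432
    C=C: 1 × 603 = 603
    Σ(broken) = 4938 kJ
  Bonds formed (products):
    C-Br: 2 × 285 = 570
    C-C: 3 × 358 = 1074
    C-H: 8 × 429 = 3432
    Σ(formed) = 5076 kJ
  ΔH_I = 4938 − 5076 = −138 kJ
Reaction II:
  Bonds broken (reactants):
    C-C: 1 × 358 = 358
    C-H: 6 × 429 = 2574
    C=C: 1 × 603 = 603
    H-I: 1 × 309 = 309
    Σ(broken) = 3844 kJ
  Bonds formed (products):
    C-C: 2 × 358 = 716
    C-H: 7 × 429 = 3003
    C-I: 1 × 237 = 237
    Σ(formed) = 3956 kJ
  ΔH_II = 3844 − 3956 = −112 kJ
ΔH_I − ΔH_II = −26 kJ, so reaction I has the more negative ΔH; |ΔH_I − ΔH_II| = 26 kJ.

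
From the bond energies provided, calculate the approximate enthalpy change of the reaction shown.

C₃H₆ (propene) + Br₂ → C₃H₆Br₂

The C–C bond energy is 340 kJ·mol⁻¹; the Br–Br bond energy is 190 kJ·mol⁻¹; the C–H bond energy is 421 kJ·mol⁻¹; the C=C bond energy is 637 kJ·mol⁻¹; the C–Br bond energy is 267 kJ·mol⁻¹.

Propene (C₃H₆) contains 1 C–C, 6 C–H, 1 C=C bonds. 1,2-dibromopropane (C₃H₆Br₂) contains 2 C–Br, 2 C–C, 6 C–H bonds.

ΔH ≈ −47 kJ

Bonds broken (reactants):
  Br–Br: 1 × 190 = 190
  C–C: 1 × 340 = 340
  C–H: 6 × 421 = 2526
  C=C: 1 × 637 = 637
  Σ(broken) = 3693 kJ
Bonds formed (products):
  C–Br: 2 × 267 = 534
  C–C: 2 × 340 = 680
  C–H: 6 × 421 = 2526
  Σ(formed) = 3740 kJ
ΔH = Σ(broken) − Σ(formed) = 3693 − 3740 = −47 kJ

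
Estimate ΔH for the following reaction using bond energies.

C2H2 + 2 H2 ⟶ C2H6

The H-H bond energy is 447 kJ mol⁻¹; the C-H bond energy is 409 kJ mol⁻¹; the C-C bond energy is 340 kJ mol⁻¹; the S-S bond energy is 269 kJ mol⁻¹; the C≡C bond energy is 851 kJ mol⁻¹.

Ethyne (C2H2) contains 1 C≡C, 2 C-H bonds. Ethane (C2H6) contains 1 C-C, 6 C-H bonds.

ΔH ≈ −231 kJ

Bonds broken (reactants):
  C≡C: 1 × 851 = 851
  C-H: 2 × 409 = 818
  H-H: 2 × 447 = 894
  Σ(broken) = 2563 kJ
Bonds formed (products):
  C-C: 1 × 340 = 340
  C-H: 6 × 409 = 2454
  Σ(formed) = 2794 kJ
ΔH = Σ(broken) − Σ(formed) = 2563 − 2794 = −231 kJ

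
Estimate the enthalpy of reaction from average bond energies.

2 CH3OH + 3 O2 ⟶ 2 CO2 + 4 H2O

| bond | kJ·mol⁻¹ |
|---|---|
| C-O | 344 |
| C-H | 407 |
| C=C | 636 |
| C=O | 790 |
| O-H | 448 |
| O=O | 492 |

ΔH ≈ −1242 kJ

Bonds broken (reactants):
  C-H: 6 × 407 = 2442
  C-O: 2 × 344 = 688
  O-H: 2 × 448 = 896
  O=O: 3 × 492 = 1476
  Σ(broken) = 5502 kJ
Bonds formed (products):
  C=O: 4 × 790 = 3160
  O-H: 8 × 448 = 3584
  Σ(formed) = 6744 kJ
ΔH = Σ(broken) − Σ(formed) = 5502 − 6744 = −1242 kJ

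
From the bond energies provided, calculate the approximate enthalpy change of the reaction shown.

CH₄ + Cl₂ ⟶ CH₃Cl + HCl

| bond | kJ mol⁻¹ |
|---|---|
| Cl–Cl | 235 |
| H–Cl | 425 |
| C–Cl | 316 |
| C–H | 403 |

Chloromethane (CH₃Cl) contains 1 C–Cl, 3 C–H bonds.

Bonds broken (reactants):
  C–H: 4 × 403 = 1612
  Cl–Cl: 1 × 235 = 235
  Σ(broken) = 1847 kJ
Bonds formed (products):
  C–Cl: 1 × 316 = 316
  C–H: 3 × 403 = 1209
  H–Cl: 1 × 425 = 425
  Σ(formed) = 1950 kJ
ΔH = Σ(broken) − Σ(formed) = 1847 − 1950 = −103 kJ

ΔH ≈ −103 kJ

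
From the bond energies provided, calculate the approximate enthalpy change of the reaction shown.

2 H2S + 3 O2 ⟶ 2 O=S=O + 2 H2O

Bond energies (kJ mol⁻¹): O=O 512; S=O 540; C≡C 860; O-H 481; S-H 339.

ΔH ≈ −1192 kJ

Bonds broken (reactants):
  O=O: 3 × 512 = 1536
  S-H: 4 × 339 = 1356
  Σ(broken) = 2892 kJ
Bonds formed (products):
  O-H: 4 × 481 = 1924
  S=O: 4 × 540 = 2160
  Σ(formed) = 4084 kJ
ΔH = Σ(broken) − Σ(formed) = 2892 − 4084 = −1192 kJ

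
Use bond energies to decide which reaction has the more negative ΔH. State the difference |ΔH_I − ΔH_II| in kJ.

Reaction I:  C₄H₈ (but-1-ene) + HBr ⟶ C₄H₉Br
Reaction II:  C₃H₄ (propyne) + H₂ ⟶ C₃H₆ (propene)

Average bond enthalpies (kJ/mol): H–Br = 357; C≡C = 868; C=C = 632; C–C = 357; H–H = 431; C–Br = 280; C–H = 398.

Reaction I:
  Bonds broken (reactants):
    C–C: 2 × 357 = 714
    C–H: 8 × 398 = 3184
    C=C: 1 × 632 = 632
    H–Br: 1 × 357 = 357
    Σ(broken) = 4887 kJ
  Bonds formed (products):
    C–Br: 1 × 280 = 280
    C–C: 3 × 357 = 1071
    C–H: 9 × 398 = 3582
    Σ(formed) = 4933 kJ
  ΔH_I = 4887 − 4933 = −46 kJ
Reaction II:
  Bonds broken (reactants):
    C≡C: 1 × 868 = 868
    C–C: 1 × 357 = 357
    C–H: 4 × 398 = 1592
    H–H: 1 × 431 = 431
    Σ(broken) = 3248 kJ
  Bonds formed (products):
    C–C: 1 × 357 = 357
    C–H: 6 × 398 = 2388
    C=C: 1 × 632 = 632
    Σ(formed) = 3377 kJ
  ΔH_II = 3248 − 3377 = −129 kJ
ΔH_I − ΔH_II = +83 kJ, so reaction II has the more negative ΔH; |ΔH_I − ΔH_II| = 83 kJ.

Reaction II, by 83 kJ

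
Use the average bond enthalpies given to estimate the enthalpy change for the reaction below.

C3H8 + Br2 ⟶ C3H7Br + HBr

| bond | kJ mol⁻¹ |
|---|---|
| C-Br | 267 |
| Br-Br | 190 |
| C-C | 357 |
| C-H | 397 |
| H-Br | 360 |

ΔH ≈ −40 kJ

Bonds broken (reactants):
  Br-Br: 1 × 190 = 190
  C-C: 2 × 357 = 714
  C-H: 8 × 397 = 3176
  Σ(broken) = 4080 kJ
Bonds formed (products):
  C-Br: 1 × 267 = 267
  C-C: 2 × 357 = 714
  C-H: 7 × 397 = 2779
  H-Br: 1 × 360 = 360
  Σ(formed) = 4120 kJ
ΔH = Σ(broken) − Σ(formed) = 4080 − 4120 = −40 kJ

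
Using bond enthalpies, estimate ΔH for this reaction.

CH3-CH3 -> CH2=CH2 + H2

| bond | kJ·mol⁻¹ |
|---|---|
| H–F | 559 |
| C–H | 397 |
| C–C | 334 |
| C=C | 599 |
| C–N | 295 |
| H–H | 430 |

ΔH ≈ +99 kJ

Bonds broken (reactants):
  C–C: 1 × 334 = 334
  C–H: 6 × 397 = 2382
  Σ(broken) = 2716 kJ
Bonds formed (products):
  C–H: 4 × 397 = 1588
  C=C: 1 × 599 = 599
  H–H: 1 × 430 = 430
  Σ(formed) = 2617 kJ
ΔH = Σ(broken) − Σ(formed) = 2716 − 2617 = +99 kJ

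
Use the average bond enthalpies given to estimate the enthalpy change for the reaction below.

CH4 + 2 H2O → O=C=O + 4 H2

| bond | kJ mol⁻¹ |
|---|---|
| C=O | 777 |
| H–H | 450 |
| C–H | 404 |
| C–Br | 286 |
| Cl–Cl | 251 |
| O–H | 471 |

ΔH ≈ +146 kJ

Bonds broken (reactants):
  C–H: 4 × 404 = 1616
  O–H: 4 × 471 = 1884
  Σ(broken) = 3500 kJ
Bonds formed (products):
  C=O: 2 × 777 = 1554
  H–H: 4 × 450 = 1800
  Σ(formed) = 3354 kJ
ΔH = Σ(broken) − Σ(formed) = 3500 − 3354 = +146 kJ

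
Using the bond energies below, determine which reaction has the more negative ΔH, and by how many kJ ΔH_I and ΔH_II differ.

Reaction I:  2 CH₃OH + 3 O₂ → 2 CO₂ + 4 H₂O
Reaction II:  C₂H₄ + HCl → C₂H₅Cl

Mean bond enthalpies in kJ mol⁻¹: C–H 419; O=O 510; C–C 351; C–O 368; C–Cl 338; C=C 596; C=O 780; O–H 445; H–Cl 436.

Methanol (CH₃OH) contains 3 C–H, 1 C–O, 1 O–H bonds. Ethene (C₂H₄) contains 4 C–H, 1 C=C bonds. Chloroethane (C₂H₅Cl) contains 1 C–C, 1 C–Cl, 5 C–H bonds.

Reaction I, by 934 kJ

Reaction I:
  Bonds broken (reactants):
    C–H: 6 × 419 = 2514
    C–O: 2 × 368 = 736
    O–H: 2 × 445 = 890
    O=O: 3 × 510 = 1530
    Σ(broken) = 5670 kJ
  Bonds formed (products):
    C=O: 4 × 780 = 3120
    O–H: 8 × 445 = 3560
    Σ(formed) = 6680 kJ
  ΔH_I = 5670 − 6680 = −1010 kJ
Reaction II:
  Bonds broken (reactants):
    C–H: 4 × 419 = 1676
    C=C: 1 × 596 = 596
    H–Cl: 1 × 436 = 436
    Σ(broken) = 2708 kJ
  Bonds formed (products):
    C–C: 1 × 351 = 351
    C–Cl: 1 × 338 = 338
    C–H: 5 × 419 = 2095
    Σ(formed) = 2784 kJ
  ΔH_II = 2708 − 2784 = −76 kJ
ΔH_I − ΔH_II = −934 kJ, so reaction I has the more negative ΔH; |ΔH_I − ΔH_II| = 934 kJ.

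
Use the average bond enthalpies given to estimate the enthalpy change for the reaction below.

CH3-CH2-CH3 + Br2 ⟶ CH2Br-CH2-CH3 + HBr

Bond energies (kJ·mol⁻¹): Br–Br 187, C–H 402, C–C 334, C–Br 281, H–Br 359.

ΔH ≈ −51 kJ

Bonds broken (reactants):
  Br–Br: 1 × 187 = 187
  C–C: 2 × 334 = 668
  C–H: 8 × 402 = 3216
  Σ(broken) = 4071 kJ
Bonds formed (products):
  C–Br: 1 × 281 = 281
  C–C: 2 × 334 = 668
  C–H: 7 × 402 = 2814
  H–Br: 1 × 359 = 359
  Σ(formed) = 4122 kJ
ΔH = Σ(broken) − Σ(formed) = 4071 − 4122 = −51 kJ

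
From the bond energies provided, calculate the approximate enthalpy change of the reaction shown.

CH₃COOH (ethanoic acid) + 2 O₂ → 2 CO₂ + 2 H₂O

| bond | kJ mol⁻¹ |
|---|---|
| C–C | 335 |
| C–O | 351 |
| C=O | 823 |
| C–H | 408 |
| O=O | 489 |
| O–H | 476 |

ΔH ≈ −1009 kJ

Bonds broken (reactants):
  C–C: 1 × 335 = 335
  C–H: 3 × 408 = 1224
  C–O: 1 × 351 = 351
  C=O: 1 × 823 = 823
  O–H: 1 × 476 = 476
  O=O: 2 × 489 = 978
  Σ(broken) = 4187 kJ
Bonds formed (products):
  C=O: 4 × 823 = 3292
  O–H: 4 × 476 = 1904
  Σ(formed) = 5196 kJ
ΔH = Σ(broken) − Σ(formed) = 4187 − 5196 = −1009 kJ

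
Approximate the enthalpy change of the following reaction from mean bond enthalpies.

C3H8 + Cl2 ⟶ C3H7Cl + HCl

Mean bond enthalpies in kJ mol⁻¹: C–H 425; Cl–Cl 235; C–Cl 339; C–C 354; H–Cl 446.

Bonds broken (reactants):
  C–C: 2 × 354 = 708
  C–H: 8 × 425 = 3400
  Cl–Cl: 1 × 235 = 235
  Σ(broken) = 4343 kJ
Bonds formed (products):
  C–C: 2 × 354 = 708
  C–Cl: 1 × 339 = 339
  C–H: 7 × 425 = 2975
  H–Cl: 1 × 446 = 446
  Σ(formed) = 4468 kJ
ΔH = Σ(broken) − Σ(formed) = 4343 − 4468 = −125 kJ

ΔH ≈ −125 kJ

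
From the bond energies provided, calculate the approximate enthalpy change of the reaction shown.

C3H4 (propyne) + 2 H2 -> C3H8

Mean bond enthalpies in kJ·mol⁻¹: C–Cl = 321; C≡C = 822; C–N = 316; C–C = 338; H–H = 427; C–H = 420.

ΔH ≈ −342 kJ

Bonds broken (reactants):
  C≡C: 1 × 822 = 822
  C–C: 1 × 338 = 338
  C–H: 4 × 420 = 1680
  H–H: 2 × 427 = 854
  Σ(broken) = 3694 kJ
Bonds formed (products):
  C–C: 2 × 338 = 676
  C–H: 8 × 420 = 3360
  Σ(formed) = 4036 kJ
ΔH = Σ(broken) − Σ(formed) = 3694 − 4036 = −342 kJ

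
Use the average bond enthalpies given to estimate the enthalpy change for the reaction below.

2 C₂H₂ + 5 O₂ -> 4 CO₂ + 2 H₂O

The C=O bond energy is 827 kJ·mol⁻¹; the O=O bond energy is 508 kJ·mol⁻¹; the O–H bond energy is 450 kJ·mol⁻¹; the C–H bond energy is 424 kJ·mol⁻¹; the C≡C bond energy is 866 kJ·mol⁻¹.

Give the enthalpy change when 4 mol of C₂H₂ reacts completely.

ΔH = −4896 kJ

Bonds broken (reactants):
  C≡C: 2 × 866 = 1732
  C–H: 4 × 424 = 1696
  O=O: 5 × 508 = 2540
  Σ(broken) = 5968 kJ
Bonds formed (products):
  C=O: 8 × 827 = 6616
  O–H: 4 × 450 = 1800
  Σ(formed) = 8416 kJ
ΔH = Σ(broken) − Σ(formed) = 5968 − 8416 = −2448 kJ
For 2× the reaction as written: 2 × (−2448) = −4896 kJ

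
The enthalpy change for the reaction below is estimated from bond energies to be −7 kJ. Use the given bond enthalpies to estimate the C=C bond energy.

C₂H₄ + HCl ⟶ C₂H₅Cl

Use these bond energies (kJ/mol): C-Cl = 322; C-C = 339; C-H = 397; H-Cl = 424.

D(C=C) ≈ 627 kJ/mol

Let D be the C=C bond energy.
Σ(broken) = 4×397 + 1×D + 1×424 = 2012 + D
Σ(formed) = 1×339 + 1×322 + 5×397 = 2646
ΔH = Σ(broken) − Σ(formed) = (2012 + D) − (2646) = −634 + D
Setting this equal to −7 kJ gives D = 627 kJ/mol.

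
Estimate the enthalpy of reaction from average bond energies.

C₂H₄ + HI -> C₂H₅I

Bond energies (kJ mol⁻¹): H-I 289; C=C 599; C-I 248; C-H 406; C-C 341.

ΔH ≈ −107 kJ

Bonds broken (reactants):
  C-H: 4 × 406 = 1624
  C=C: 1 × 599 = 599
  H-I: 1 × 289 = 289
  Σ(broken) = 2512 kJ
Bonds formed (products):
  C-C: 1 × 341 = 341
  C-H: 5 × 406 = 2030
  C-I: 1 × 248 = 248
  Σ(formed) = 2619 kJ
ΔH = Σ(broken) − Σ(formed) = 2512 − 2619 = −107 kJ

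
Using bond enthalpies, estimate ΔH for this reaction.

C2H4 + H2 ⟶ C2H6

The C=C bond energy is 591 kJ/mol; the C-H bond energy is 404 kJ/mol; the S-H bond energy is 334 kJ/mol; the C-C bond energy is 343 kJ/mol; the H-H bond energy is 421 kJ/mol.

ΔH ≈ −139 kJ

Bonds broken (reactants):
  C-H: 4 × 404 = 1616
  C=C: 1 × 591 = 591
  H-H: 1 × 421 = 421
  Σ(broken) = 2628 kJ
Bonds formed (products):
  C-C: 1 × 343 = 343
  C-H: 6 × 404 = 2424
  Σ(formed) = 2767 kJ
ΔH = Σ(broken) − Σ(formed) = 2628 − 2767 = −139 kJ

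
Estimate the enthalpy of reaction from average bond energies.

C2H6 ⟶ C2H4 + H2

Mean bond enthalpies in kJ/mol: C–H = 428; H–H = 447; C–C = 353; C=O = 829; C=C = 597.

Bonds broken (reactants):
  C–C: 1 × 353 = 353
  C–H: 6 × 428 = 2568
  Σ(broken) = 2921 kJ
Bonds formed (products):
  C–H: 4 × 428 = 1712
  C=C: 1 × 597 = 597
  H–H: 1 × 447 = 447
  Σ(formed) = 2756 kJ
ΔH = Σ(broken) − Σ(formed) = 2921 − 2756 = +165 kJ

ΔH ≈ +165 kJ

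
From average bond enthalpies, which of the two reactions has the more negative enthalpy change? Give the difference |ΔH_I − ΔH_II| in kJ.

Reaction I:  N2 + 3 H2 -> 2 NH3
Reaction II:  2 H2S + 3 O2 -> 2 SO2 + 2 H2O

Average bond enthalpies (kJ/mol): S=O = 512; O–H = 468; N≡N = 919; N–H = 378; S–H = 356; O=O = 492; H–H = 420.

Reaction II, by 931 kJ

Reaction I:
  Bonds broken (reactants):
    H–H: 3 × 420 = 1260
    N≡N: 1 × 919 = 919
    Σ(broken) = 2179 kJ
  Bonds formed (products):
    N–H: 6 × 378 = 2268
    Σ(formed) = 2268 kJ
  ΔH_I = 2179 − 2268 = −89 kJ
Reaction II:
  Bonds broken (reactants):
    O=O: 3 × 492 = 1476
    S–H: 4 × 356 = 1424
    Σ(broken) = 2900 kJ
  Bonds formed (products):
    O–H: 4 × 468 = 1872
    S=O: 4 × 512 = 2048
    Σ(formed) = 3920 kJ
  ΔH_II = 2900 − 3920 = −1020 kJ
ΔH_I − ΔH_II = +931 kJ, so reaction II has the more negative ΔH; |ΔH_I − ΔH_II| = 931 kJ.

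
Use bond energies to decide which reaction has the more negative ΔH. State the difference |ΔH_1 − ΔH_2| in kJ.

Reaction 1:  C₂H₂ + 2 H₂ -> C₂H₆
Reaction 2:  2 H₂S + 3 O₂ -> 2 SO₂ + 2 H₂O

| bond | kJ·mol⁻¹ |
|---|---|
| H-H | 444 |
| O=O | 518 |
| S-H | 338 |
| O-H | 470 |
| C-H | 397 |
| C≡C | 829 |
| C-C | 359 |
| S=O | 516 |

Reaction 1:
  Bonds broken (reactants):
    C≡C: 1 × 829 = 829
    C-H: 2 × 397 = 794
    H-H: 2 × 444 = 888
    Σ(broken) = 2511 kJ
  Bonds formed (products):
    C-C: 1 × 359 = 359
    C-H: 6 × 397 = 2382
    Σ(formed) = 2741 kJ
  ΔH_1 = 2511 − 2741 = −230 kJ
Reaction 2:
  Bonds broken (reactants):
    O=O: 3 × 518 = 1554
    S-H: 4 × 338 = 1352
    Σ(broken) = 2906 kJ
  Bonds formed (products):
    O-H: 4 × 470 = 1880
    S=O: 4 × 516 = 2064
    Σ(formed) = 3944 kJ
  ΔH_2 = 2906 − 3944 = −1038 kJ
ΔH_1 − ΔH_2 = +808 kJ, so reaction 2 has the more negative ΔH; |ΔH_1 − ΔH_2| = 808 kJ.

Reaction 2, by 808 kJ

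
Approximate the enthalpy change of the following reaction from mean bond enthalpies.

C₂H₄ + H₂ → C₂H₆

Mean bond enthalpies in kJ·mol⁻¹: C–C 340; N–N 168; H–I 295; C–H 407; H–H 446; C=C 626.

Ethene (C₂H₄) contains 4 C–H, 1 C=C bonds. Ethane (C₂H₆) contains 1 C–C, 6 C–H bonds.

ΔH ≈ −82 kJ

Bonds broken (reactants):
  C–H: 4 × 407 = 1628
  C=C: 1 × 626 = 626
  H–H: 1 × 446 = 446
  Σ(broken) = 2700 kJ
Bonds formed (products):
  C–C: 1 × 340 = 340
  C–H: 6 × 407 = 2442
  Σ(formed) = 2782 kJ
ΔH = Σ(broken) − Σ(formed) = 2700 − 2782 = −82 kJ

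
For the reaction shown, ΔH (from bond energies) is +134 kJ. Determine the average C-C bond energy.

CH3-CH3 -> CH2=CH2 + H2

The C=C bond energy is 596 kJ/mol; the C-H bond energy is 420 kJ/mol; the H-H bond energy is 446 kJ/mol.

D(C-C) ≈ 336 kJ/mol

Let D be the C-C bond energy.
Σ(broken) = 1×D + 6×420 = 2520 + D
Σ(formed) = 4×420 + 1×596 + 1×446 = 2722
ΔH = Σ(broken) − Σ(formed) = (2520 + D) − (2722) = −202 + D
Setting this equal to +134 kJ gives D = 336 kJ/mol.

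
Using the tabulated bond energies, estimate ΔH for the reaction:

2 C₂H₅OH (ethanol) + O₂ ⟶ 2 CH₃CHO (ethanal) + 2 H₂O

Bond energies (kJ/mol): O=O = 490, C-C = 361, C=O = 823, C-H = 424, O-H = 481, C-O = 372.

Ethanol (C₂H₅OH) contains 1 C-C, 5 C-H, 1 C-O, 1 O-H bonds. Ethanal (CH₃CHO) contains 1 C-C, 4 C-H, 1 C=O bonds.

Bonds broken (reactants):
  C-C: 2 × 361 = 722
  C-H: 10 × 424 = 4240
  C-O: 2 × 372 = 744
  O-H: 2 × 481 = 962
  O=O: 1 × 490 = 490
  Σ(broken) = 7158 kJ
Bonds formed (products):
  C-C: 2 × 361 = 722
  C-H: 8 × 424 = 3392
  C=O: 2 × 823 = 1646
  O-H: 4 × 481 = 1924
  Σ(formed) = 7684 kJ
ΔH = Σ(broken) − Σ(formed) = 7158 − 7684 = −526 kJ

ΔH ≈ −526 kJ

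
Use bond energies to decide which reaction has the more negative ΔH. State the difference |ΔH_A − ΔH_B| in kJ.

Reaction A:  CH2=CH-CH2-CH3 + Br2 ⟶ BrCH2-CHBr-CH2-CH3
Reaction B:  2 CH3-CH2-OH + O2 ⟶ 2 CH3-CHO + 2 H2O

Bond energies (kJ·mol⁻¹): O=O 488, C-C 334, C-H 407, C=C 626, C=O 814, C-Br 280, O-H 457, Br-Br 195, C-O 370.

Reaction B, by 427 kJ

Reaction A:
  Bonds broken (reactants):
    Br-Br: 1 × 195 = 195
    C-C: 2 × 334 = 668
    C-H: 8 × 407 = 3256
    C=C: 1 × 626 = 626
    Σ(broken) = 4745 kJ
  Bonds formed (products):
    C-Br: 2 × 280 = 560
    C-C: 3 × 334 = 1002
    C-H: 8 × 407 = 3256
    Σ(formed) = 4818 kJ
  ΔH_A = 4745 − 4818 = −73 kJ
Reaction B:
  Bonds broken (reactants):
    C-C: 2 × 334 = 668
    C-H: 10 × 407 = 4070
    C-O: 2 × 370 = 740
    O-H: 2 × 457 = 914
    O=O: 1 × 488 = 488
    Σ(broken) = 6880 kJ
  Bonds formed (products):
    C-C: 2 × 334 = 668
    C-H: 8 × 407 = 3256
    C=O: 2 × 814 = 1628
    O-H: 4 × 457 = 1828
    Σ(formed) = 7380 kJ
  ΔH_B = 6880 − 7380 = −500 kJ
ΔH_A − ΔH_B = +427 kJ, so reaction B has the more negative ΔH; |ΔH_A − ΔH_B| = 427 kJ.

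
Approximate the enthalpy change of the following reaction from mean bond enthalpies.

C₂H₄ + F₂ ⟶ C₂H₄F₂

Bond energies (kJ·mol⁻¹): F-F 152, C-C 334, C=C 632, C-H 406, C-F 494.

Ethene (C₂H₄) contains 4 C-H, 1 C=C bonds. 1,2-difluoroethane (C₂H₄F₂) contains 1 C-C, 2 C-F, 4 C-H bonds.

Bonds broken (reactants):
  C-H: 4 × 406 = 1624
  C=C: 1 × 632 = 632
  F-F: 1 × 152 = 152
  Σ(broken) = 2408 kJ
Bonds formed (products):
  C-C: 1 × 334 = 334
  C-F: 2 × 494 = 988
  C-H: 4 × 406 = 1624
  Σ(formed) = 2946 kJ
ΔH = Σ(broken) − Σ(formed) = 2408 − 2946 = −538 kJ

ΔH ≈ −538 kJ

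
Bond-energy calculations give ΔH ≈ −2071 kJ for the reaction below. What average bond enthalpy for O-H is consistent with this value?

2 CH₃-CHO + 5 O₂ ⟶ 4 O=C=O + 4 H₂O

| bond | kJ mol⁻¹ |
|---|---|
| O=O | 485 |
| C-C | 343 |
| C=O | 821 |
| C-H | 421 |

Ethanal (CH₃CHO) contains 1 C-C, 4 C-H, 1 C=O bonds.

Let D be the O-H bond energy.
Σ(broken) = 2×343 + 8×421 + 2×821 + 5×485 = 8121
Σ(formed) = 8×821 + 8×D = 6568 + 8D
ΔH = Σ(broken) − Σ(formed) = (8121) − (6568 + 8D) = +1553 − 8D
Setting this equal to −2071 kJ gives 8D = 3624, so D = 453 kJ/mol.

D(O-H) ≈ 453 kJ/mol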